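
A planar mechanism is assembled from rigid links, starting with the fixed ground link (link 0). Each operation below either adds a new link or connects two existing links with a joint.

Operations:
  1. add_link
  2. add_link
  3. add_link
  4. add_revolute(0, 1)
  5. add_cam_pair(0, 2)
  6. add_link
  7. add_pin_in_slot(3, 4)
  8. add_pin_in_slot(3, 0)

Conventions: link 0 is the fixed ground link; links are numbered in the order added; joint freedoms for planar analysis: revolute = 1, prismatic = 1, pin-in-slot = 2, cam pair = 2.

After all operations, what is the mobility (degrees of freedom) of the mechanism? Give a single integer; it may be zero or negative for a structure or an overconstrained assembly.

link 0 = ground. State L|J1|J2 = 1|0|0
+link1  2|0|0
+link2  3|0|0
+link3  4|0|0
R(0,1) f=1→J1  4|1|0
C(0,2) f=2→J2  4|1|1
+link4  5|1|1
PS(3,4) f=2→J2  5|1|2
PS(3,0) f=2→J2  5|1|3
M = 3(5−1)−2·1−3 = 12−2−3 = 7

M = 7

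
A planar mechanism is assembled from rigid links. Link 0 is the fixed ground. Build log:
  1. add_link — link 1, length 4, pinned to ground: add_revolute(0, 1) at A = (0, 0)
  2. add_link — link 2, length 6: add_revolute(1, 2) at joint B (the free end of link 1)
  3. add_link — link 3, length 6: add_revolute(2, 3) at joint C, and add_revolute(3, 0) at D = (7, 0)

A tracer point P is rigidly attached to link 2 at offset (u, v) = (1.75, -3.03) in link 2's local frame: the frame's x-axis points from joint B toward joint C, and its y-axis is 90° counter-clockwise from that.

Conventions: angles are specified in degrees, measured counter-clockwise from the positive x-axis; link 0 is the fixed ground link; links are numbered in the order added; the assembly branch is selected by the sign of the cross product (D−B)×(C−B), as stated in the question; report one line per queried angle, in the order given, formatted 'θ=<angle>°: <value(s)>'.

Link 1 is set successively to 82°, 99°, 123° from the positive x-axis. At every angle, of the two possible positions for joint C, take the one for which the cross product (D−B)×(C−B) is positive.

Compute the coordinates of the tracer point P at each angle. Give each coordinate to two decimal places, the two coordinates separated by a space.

A=(0,0), D=(7.00,0)
θ=82°: B = A + 4.00·(cos82°, sin82°) = (0.5567, 3.9611)
θ=82°: |BD| = 7.5635
θ=82°: circle(B,6.00) ∩ circle(D,6.00): a=3.7817, h=4.6582
θ=82°:   candidates: C₊=(6.2179,5.9488) cross=35.232; C₋=(1.3388,-1.9877) cross=-35.232
θ=82°:   branch + wants cross > 0 → take C=(6.2179,5.9488) (cross=35.232)
θ=82°: ex = (C−B)/|BC| = (0.9435,0.3313); ey = (-0.3313,0.9435)
θ=82°: P = B + 1.75·ex + -3.03·ey = (3.2117,1.6819)
θ=99°: B = A + 4.00·(cos99°, sin99°) = (-0.6257, 3.9508)
θ=99°: |BD| = 8.5884
θ=99°: circle(B,6.00) ∩ circle(D,6.00): a=4.2942, h=4.1905
θ=99°:   candidates: C₊=(5.1148,5.6961) cross=35.989; C₋=(1.2595,-1.7454) cross=-35.989
θ=99°:   branch + wants cross > 0 → take C=(5.1148,5.6961) (cross=35.989)
θ=99°: ex = (C−B)/|BC| = (0.9568,0.2909); ey = (-0.2909,0.9568)
θ=99°: P = B + 1.75·ex + -3.03·ey = (1.9300,1.5609)
θ=123°: B = A + 4.00·(cos123°, sin123°) = (-2.1786, 3.3547)
θ=123°: |BD| = 9.7724
θ=123°: circle(B,6.00) ∩ circle(D,6.00): a=4.8862, h=3.4821
θ=123°:   candidates: C₊=(3.6061,4.9478) cross=34.029; C₋=(1.2154,-1.5932) cross=-34.029
θ=123°:   branch + wants cross > 0 → take C=(3.6061,4.9478) (cross=34.029)
θ=123°: ex = (C−B)/|BC| = (0.9641,0.2655); ey = (-0.2655,0.9641)
θ=123°: P = B + 1.75·ex + -3.03·ey = (0.3132,0.8981)

θ=82°: 3.21 1.68
θ=99°: 1.93 1.56
θ=123°: 0.31 0.90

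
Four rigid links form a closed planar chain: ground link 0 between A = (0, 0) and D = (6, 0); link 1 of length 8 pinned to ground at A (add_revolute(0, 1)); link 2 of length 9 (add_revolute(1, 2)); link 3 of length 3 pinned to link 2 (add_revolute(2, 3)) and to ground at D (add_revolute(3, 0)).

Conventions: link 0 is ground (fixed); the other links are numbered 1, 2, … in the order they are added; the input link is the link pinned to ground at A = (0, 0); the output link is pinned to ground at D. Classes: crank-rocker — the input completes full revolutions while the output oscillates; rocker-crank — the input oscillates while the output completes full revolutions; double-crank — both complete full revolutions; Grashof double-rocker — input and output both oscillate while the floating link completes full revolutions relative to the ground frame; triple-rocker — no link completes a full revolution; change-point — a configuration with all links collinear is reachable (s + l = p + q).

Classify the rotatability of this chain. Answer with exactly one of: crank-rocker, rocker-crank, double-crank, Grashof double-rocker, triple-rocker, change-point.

lengths: ground=6, input=8, coupler=9, output=3
sorted: s=3 (shortest), l=9 (longest), p+q=14
s + l = 12 vs p + q = 14
s + l < p + q (Grashof) with shortest = output link → rocker-crank

rocker-crank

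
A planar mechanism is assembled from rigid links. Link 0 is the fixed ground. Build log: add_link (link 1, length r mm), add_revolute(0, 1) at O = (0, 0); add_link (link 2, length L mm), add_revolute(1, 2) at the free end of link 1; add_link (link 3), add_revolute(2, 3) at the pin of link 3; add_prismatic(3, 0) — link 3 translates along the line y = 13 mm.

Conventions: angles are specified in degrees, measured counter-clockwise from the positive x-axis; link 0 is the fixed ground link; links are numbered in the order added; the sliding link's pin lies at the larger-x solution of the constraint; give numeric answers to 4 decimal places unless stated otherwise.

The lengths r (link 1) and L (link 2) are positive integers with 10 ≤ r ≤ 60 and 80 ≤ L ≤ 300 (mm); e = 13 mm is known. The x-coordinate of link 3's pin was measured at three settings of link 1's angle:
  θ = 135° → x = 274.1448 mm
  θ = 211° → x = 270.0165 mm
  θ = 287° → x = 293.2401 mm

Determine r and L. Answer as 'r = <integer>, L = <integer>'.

constraint per measurement: (x − r cos θ)² + (r sin θ − e)² = L²
subtracting the θ₁ and θ₂ equations cancels the r² and L² terms:
r = (x₁² − x₂²) / (2[(x₁cos θ₁ + e sin θ₁) − (x₂cos θ₂ + e sin θ₂)]) = 20.9999 → r = 21
L² = (x₁ − r cos θ₁)² + (r sin θ₁ − e)² = 83520.9762 → L = 289.0000 → L = 289
check at θ₃=287°: x = 293.2401 (printed 293.2401) ✓

r = 21, L = 289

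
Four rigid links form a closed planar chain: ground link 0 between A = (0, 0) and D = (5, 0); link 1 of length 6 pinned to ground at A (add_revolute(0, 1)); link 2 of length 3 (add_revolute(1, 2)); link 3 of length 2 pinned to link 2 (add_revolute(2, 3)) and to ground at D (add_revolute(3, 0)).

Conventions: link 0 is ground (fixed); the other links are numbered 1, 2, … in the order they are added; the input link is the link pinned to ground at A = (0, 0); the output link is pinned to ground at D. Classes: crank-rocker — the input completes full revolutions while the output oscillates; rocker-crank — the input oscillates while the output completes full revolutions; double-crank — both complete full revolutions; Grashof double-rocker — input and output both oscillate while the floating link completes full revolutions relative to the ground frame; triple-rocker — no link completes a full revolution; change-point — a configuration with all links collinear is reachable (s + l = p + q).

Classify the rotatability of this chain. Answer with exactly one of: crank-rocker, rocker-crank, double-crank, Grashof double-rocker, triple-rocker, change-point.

lengths: ground=5, input=6, coupler=3, output=2
sorted: s=2 (shortest), l=6 (longest), p+q=8
s + l = 8 vs p + q = 8
s + l = p + q → change-point (collinear configuration reachable)

change-point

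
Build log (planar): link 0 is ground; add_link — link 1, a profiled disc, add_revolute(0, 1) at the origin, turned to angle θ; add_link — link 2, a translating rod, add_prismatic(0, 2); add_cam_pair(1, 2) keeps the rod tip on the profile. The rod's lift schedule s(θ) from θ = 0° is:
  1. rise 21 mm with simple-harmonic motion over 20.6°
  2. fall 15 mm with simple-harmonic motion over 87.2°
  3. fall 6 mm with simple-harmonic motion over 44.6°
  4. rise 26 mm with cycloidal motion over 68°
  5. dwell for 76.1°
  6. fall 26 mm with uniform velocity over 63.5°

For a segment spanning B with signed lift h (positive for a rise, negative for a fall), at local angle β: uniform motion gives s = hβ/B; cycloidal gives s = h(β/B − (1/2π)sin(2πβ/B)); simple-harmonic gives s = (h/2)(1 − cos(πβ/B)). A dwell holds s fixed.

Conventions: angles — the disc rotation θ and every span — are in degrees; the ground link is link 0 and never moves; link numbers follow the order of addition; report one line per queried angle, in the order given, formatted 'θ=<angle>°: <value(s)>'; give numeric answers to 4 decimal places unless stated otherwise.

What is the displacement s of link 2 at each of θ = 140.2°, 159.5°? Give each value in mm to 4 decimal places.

seg 1 [0°–20.6°] simple-harmonic, h=21: full span → s += 21 → s = 21.0000
seg 2 [20.6°–107.8°] simple-harmonic, h=-15: full span → s += -15 → s = 6.0000
seg 3 [107.8°–152.4°] simple-harmonic, h=-6: θ=140.2° here. β=32.4, B=44.6. -6/2·(1 − cos(π·0.7265)) = -4.9588 → s = 1.0412
seg 3 [107.8°–152.4°] simple-harmonic, h=-6: full span → s += -6 → s = 0.0000
seg 4 [152.4°–220.4°] cycloidal, h=26: θ=159.5° here. β=7.1, B=68. 26·(0.1044 − sin(2π·0.1044)/(2π)) = 0.1906 → s = 0.1906

θ=140.2°: 1.0412
θ=159.5°: 0.1906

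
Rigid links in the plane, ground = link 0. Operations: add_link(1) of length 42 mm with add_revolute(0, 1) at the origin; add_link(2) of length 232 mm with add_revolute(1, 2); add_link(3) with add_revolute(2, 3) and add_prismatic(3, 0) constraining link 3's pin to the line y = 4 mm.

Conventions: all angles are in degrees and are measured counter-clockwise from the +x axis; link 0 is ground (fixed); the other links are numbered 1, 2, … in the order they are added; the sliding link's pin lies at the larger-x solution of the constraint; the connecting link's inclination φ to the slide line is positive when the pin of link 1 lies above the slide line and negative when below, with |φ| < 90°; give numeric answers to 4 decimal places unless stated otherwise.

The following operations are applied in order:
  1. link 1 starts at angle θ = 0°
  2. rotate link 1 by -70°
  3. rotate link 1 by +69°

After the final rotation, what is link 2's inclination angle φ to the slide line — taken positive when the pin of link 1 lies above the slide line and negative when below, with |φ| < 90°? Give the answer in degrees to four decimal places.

geometry: r = 42 mm, L = 232 mm, e = 4 mm; θ starts at 0°
rotate link 1 by -70°: θ ← 0° -70° = -70°
rotate link 1 by +69°: θ ← -70° +69° = -1°
h = r sin θ − e = -0.733001 − 4 = -4.733001
sin φ = h / L = -4.733001 / 232 = -0.02040087
φ = arcsin(-0.02040087) = -1.168965°

-1.1690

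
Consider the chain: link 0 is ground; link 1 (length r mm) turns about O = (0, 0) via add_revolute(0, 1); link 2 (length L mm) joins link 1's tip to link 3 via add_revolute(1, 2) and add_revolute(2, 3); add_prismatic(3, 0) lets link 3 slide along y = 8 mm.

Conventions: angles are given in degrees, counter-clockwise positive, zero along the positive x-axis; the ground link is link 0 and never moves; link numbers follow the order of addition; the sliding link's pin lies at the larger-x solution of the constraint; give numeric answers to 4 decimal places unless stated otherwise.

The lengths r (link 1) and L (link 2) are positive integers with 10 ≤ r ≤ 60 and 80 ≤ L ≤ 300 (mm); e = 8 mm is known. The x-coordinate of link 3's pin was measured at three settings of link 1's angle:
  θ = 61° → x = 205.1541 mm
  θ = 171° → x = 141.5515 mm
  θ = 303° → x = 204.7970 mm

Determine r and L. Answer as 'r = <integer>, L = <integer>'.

constraint per measurement: (x − r cos θ)² + (r sin θ − e)² = L²
subtracting the θ₁ and θ₂ equations cancels the r² and L² terms:
r = (x₁² − x₂²) / (2[(x₁cos θ₁ + e sin θ₁) − (x₂cos θ₂ + e sin θ₂)]) = 45.0001 → r = 45
L² = (x₁ − r cos θ₁)² + (r sin θ₁ − e)² = 34596.0172 → L = 186.0000 → L = 186
check at θ₃=303°: x = 204.7970 (printed 204.7970) ✓

r = 45, L = 186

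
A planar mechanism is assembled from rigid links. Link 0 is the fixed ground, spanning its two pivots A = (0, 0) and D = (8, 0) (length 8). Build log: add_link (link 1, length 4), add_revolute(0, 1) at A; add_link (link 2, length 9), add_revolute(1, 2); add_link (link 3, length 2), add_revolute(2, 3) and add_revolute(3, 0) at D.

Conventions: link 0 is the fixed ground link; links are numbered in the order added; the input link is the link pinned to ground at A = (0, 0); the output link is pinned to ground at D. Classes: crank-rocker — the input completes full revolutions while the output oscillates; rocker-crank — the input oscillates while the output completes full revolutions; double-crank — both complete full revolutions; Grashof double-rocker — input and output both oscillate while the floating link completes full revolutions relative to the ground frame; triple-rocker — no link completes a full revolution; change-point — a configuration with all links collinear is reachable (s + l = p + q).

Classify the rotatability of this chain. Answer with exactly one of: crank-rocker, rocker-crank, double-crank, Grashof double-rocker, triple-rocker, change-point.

lengths: ground=8, input=4, coupler=9, output=2
sorted: s=2 (shortest), l=9 (longest), p+q=12
s + l = 11 vs p + q = 12
s + l < p + q (Grashof) with shortest = output link → rocker-crank

rocker-crank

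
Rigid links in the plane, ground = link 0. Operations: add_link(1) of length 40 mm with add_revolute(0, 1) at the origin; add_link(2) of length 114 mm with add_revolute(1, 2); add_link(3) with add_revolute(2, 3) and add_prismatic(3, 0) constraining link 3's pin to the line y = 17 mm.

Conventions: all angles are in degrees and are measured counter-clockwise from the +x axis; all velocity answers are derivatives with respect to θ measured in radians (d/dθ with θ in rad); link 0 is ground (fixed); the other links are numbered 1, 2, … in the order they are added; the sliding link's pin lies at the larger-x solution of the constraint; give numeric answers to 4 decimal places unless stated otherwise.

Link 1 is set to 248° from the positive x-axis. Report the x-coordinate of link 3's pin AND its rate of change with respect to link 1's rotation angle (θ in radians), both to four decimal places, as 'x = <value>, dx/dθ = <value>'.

geometry: r = 40 mm, L = 114 mm, e = 17 mm
crank pin P = (r cos θ, r sin θ) = (-14.984264, -37.087354)
h = r sin θ − e = -37.087354 − 17 = -54.087354
x = r cos θ + √(L² − h²) = -14.984264 + 100.352170 = 85.367907
dx/dθ = −r sin θ − h·r cos θ/√(L² − h²) (θ in radians; h = -54.087354) = 29.011204

x = 85.3679, dx/dθ = 29.0112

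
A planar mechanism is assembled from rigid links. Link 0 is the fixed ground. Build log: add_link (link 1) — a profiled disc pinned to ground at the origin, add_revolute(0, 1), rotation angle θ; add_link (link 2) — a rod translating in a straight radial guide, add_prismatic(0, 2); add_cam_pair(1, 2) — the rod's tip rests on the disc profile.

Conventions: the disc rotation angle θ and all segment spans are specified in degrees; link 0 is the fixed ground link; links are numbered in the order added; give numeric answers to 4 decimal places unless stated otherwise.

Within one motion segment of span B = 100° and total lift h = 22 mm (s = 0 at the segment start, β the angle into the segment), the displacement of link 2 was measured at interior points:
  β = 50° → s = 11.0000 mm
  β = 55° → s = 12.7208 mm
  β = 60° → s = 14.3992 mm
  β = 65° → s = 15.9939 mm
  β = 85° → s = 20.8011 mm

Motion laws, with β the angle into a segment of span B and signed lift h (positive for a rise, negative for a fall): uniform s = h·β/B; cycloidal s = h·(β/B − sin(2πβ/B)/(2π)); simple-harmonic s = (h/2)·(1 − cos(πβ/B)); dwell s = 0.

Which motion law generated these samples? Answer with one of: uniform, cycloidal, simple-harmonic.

candidates at β/B = r: uniform s = h·r (linear in β); cycloidal s = h·(r − sin(2πr)/(2π)); simple-harmonic s = (h/2)(1 − cos(πr))
β=50°: printed 11.0000 | uniform 11.0000, cycloidal 11.0000, simple-harmonic 11.0000
β=55°: printed 12.7208 | uniform 12.1000, cycloidal 13.1820, simple-harmonic 12.7208
β=60°: printed 14.3992 | uniform 13.2000, cycloidal 15.2581, simple-harmonic 14.3992
β=65°: printed 15.9939 | uniform 14.3000, cycloidal 17.1327, simple-harmonic 15.9939
β=85°: printed 20.8011 | uniform 18.7000, cycloidal 21.5327, simple-harmonic 20.8011
only one law matches every sample → simple-harmonic

simple-harmonic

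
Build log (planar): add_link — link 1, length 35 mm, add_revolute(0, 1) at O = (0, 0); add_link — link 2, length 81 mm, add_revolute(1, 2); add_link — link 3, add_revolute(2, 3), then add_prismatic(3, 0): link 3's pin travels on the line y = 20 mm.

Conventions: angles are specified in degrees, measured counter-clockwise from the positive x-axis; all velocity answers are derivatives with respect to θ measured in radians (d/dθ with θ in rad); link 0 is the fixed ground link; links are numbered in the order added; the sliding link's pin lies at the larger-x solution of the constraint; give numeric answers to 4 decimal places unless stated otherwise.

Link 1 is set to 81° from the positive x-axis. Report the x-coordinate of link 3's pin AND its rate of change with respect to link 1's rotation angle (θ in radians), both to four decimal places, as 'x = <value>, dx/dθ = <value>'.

geometry: r = 35 mm, L = 81 mm, e = 20 mm
crank pin P = (r cos θ, r sin θ) = (5.475206, 34.569092)
h = r sin θ − e = 34.569092 − 20 = 14.569092
x = r cos θ + √(L² − h²) = 5.475206 + 79.678991 = 85.154197
dx/dθ = −r sin θ − h·r cos θ/√(L² − h²) (θ in radians; h = 14.569092) = -35.570219

x = 85.1542, dx/dθ = -35.5702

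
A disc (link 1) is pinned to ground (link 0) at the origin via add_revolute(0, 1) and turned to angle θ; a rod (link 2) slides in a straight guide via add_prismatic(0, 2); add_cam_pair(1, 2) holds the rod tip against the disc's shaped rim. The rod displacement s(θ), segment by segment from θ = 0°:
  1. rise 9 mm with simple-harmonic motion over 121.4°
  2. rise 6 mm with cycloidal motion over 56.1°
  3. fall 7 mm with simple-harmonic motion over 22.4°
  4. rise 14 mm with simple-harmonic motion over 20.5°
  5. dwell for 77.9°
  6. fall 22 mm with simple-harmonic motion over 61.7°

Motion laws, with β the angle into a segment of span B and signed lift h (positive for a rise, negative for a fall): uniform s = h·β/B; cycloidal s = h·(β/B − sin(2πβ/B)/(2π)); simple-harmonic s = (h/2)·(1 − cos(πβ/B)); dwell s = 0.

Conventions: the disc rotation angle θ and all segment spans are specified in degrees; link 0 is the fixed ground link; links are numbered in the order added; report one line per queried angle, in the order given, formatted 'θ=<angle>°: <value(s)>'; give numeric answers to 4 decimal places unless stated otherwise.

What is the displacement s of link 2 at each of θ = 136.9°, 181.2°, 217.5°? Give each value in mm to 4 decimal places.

segment 1 (0° to 121.4°, simple-harmonic, h = 9) is passed completely: s = 0.0000 + (9) = 9.0000
θ = 136.9° falls in segment 2 (121.4° to 177.5°, cycloidal, h = 6): β = 136.9 − 121.4 = 15.5°, B = 56.1°; Δs = 6·(0.2763 − sin(2π·0.2763)/(2π)) = 0.7158; s = 9.0000 + 0.7158 = 9.7158
segment 2 (121.4° to 177.5°, cycloidal, h = 6) is passed completely: s = 9.0000 + (6) = 15.0000
θ = 181.2° falls in segment 3 (177.5° to 199.9°, simple-harmonic, h = -7): β = 181.2 − 177.5 = 3.7°, B = 22.4°; Δs = -7/2·(1 − cos(π·0.1652)) = -0.4608; s = 15.0000 − 0.4608 = 14.5392
segment 3 (177.5° to 199.9°, simple-harmonic, h = -7) is passed completely: s = 15.0000 + (-7) = 8.0000
θ = 217.5° falls in segment 4 (199.9° to 220.4°, simple-harmonic, h = 14): β = 217.5 − 199.9 = 17.6°, B = 20.5°; Δs = 14/2·(1 − cos(π·0.8585)) = 13.3200; s = 8.0000 + 13.3200 = 21.3200

θ=136.9°: 9.7158
θ=181.2°: 14.5392
θ=217.5°: 21.3200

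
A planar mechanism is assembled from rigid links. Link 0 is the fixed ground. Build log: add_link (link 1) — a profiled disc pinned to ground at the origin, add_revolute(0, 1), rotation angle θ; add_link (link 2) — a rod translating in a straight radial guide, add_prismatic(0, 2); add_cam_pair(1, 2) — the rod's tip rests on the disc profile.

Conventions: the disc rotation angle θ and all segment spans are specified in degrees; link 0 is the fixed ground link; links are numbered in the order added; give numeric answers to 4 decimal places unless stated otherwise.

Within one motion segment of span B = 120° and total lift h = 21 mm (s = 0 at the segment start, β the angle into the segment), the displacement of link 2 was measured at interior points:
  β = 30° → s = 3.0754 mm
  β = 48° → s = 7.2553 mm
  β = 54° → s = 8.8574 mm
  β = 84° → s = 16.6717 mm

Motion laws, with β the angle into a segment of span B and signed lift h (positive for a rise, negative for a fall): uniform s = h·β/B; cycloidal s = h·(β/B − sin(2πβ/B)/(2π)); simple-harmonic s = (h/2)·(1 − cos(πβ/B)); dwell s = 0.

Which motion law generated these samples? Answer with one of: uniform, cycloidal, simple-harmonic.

candidates at β/B = r: uniform s = h·r (linear in β); cycloidal s = h·(r − sin(2πr)/(2π)); simple-harmonic s = (h/2)(1 − cos(πr))
β=30°: printed 3.0754 | uniform 5.2500, cycloidal 1.9077, simple-harmonic 3.0754
β=48°: printed 7.2553 | uniform 8.4000, cycloidal 6.4355, simple-harmonic 7.2553
β=54°: printed 8.8574 | uniform 9.4500, cycloidal 8.4172, simple-harmonic 8.8574
β=84°: printed 16.6717 | uniform 14.7000, cycloidal 17.8787, simple-harmonic 16.6717
only one law matches every sample → simple-harmonic

simple-harmonic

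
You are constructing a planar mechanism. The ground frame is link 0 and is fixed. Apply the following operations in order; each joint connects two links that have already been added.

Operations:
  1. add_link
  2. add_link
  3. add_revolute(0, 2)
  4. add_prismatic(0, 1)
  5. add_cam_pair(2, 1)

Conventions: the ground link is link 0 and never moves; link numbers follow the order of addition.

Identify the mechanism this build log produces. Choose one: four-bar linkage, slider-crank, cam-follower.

links: 3 (incl. ground); joints: 1 revolute, 1 prismatic, 1 higher (cam) pair, forming one closed loop
3 links, revolute + prismatic + higher pair in one loop → cam-follower

cam-follower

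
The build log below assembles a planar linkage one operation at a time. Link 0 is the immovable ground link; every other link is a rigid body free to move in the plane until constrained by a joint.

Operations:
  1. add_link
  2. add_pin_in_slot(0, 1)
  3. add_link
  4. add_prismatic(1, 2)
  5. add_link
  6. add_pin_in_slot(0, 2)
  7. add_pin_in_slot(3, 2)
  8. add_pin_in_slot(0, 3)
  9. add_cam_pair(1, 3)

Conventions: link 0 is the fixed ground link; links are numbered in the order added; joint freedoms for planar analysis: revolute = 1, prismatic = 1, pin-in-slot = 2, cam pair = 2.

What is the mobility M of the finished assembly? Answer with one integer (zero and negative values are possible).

ground; <1,0,0>
#1 <2,0,0>
PS:0↔1 J2 <2,0,1>
#2 <3,0,1>
P:1↔2 J1 <3,1,1>
#3 <4,1,1>
PS:0↔2 J2 <4,1,2>
PS:3↔2 J2 <4,1,3>
PS:0↔3 J2 <4,1,4>
C:1↔3 J2 <4,1,5>
3×3 − 2×1 − 1×5 = 2

M = 2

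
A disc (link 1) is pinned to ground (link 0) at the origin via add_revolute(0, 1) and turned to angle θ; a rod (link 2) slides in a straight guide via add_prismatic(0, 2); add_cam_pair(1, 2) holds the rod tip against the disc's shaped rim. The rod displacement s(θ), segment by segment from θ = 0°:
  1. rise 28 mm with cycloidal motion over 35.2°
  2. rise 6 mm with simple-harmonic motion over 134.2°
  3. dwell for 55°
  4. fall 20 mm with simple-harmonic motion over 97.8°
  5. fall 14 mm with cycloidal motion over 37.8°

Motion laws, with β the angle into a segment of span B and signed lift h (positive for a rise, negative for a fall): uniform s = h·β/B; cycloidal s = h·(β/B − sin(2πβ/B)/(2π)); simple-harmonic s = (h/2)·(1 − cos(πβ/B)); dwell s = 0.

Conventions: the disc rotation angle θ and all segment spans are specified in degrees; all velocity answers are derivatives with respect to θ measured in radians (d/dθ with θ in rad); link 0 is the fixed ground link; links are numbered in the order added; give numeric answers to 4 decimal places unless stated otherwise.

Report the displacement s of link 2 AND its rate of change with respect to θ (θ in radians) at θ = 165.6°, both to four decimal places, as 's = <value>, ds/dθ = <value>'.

segment 1 (0° to 35.2°, cycloidal, h = 28) is passed completely: s = 0.0000 + (28) = 28.0000
θ = 165.6° falls in segment 2 (35.2° to 169.4°, simple-harmonic, h = 6): β = 165.6 − 35.2 = 130.4°, B = 134.2°; Δs = 6/2·(1 − cos(π·0.9717)) = 5.9881; s = 28.0000 + 5.9881 = 33.9881
velocity in seg [35.2°–169.4°] (simple-harmonic), θ in radians: β = 130.4° = 2.2759 rad, B = 134.2° = 2.3422 rad; ds/dθ = (πh/(2B)) sin(πβ/B) = (π·6/(2·2.3422)) sin(π·0.9717) = 0.357478 mm/rad

s = 33.9881, ds/dθ = 0.3575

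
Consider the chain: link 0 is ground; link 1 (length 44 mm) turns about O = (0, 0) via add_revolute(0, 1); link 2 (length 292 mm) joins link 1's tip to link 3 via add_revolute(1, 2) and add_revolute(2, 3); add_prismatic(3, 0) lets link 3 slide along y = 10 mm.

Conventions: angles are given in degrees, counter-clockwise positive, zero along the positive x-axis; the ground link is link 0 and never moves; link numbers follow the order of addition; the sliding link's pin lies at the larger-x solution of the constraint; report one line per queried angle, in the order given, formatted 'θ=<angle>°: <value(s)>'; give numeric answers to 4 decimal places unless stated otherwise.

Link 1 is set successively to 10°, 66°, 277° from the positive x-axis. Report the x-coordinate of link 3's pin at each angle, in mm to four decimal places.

geometry: r = 44 mm, L = 292 mm, e = 10 mm
θ=10°: crank pin P = (r cos θ, r sin θ) = (43.331541, 7.640520)
θ=10°: h = r sin θ − e = 7.640520 − 10 = -2.359480
θ=10°: x = r cos θ + √(L² − h²) = 43.331541 + 291.990467 = 335.322008
θ=66°: crank pin P = (r cos θ, r sin θ) = (17.896412, 40.196000)
θ=66°: h = r sin θ − e = 40.196000 − 10 = 30.196000
θ=66°: x = r cos θ + √(L² − h²) = 17.896412 + 290.434505 = 308.330917
θ=277°: crank pin P = (r cos θ, r sin θ) = (5.362251, -43.672031)
θ=277°: h = r sin θ − e = -43.672031 − 10 = -53.672031
θ=277°: x = r cos θ + √(L² − h²) = 5.362251 + 287.024935 = 292.387186

θ=10°: 335.3220
θ=66°: 308.3309
θ=277°: 292.3872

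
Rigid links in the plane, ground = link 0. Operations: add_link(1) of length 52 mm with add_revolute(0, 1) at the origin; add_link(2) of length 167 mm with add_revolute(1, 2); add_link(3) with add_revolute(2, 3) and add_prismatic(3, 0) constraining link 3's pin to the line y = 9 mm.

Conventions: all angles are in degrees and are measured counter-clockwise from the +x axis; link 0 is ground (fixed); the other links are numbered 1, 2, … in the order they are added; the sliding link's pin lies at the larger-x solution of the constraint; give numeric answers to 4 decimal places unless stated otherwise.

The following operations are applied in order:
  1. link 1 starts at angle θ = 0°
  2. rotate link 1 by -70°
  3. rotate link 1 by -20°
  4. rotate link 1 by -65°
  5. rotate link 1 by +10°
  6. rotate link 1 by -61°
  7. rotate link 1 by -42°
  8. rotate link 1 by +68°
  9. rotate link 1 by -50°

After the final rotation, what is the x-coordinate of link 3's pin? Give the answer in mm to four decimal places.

geometry: r = 52 mm, L = 167 mm, e = 9 mm; θ starts at 0°
rotate link 1 by -70°: θ ← 0° -70° = -70°
rotate link 1 by -20°: θ ← -70° -20° = -90°
rotate link 1 by -65°: θ ← -90° -65° = -155°
rotate link 1 by +10°: θ ← -155° +10° = -145°
rotate link 1 by -61°: θ ← -145° -61° = -206°
rotate link 1 by -42°: θ ← -206° -42° = -248°
rotate link 1 by +68°: θ ← -248° +68° = -180°
rotate link 1 by -50°: θ ← -180° -50° = -230°
crank pin P = (r cos θ, r sin θ) = (-33.424956, 39.834311)
h = r sin θ − e = 39.834311 − 9 = 30.834311
x = r cos θ + √(L² − h²) = -33.424956 + 164.128746 = 130.703790

130.7038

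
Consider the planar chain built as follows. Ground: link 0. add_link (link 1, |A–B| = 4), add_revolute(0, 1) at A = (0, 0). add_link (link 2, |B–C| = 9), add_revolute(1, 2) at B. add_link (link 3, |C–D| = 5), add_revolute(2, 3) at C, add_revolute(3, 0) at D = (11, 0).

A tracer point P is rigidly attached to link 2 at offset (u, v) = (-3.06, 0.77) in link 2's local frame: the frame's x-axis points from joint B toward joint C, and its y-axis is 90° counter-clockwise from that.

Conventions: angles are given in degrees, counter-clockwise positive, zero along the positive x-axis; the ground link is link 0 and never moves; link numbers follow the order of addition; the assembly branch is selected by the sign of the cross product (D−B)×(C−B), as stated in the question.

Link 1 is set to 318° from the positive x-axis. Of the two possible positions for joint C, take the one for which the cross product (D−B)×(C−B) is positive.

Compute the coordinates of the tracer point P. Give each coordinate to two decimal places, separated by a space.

A=(0,0), D=(11.00,0)
B = A + 4.00·(cos318°, sin318°) = (2.9726, -2.6765)
|BD| = 8.4619
circle(B,9.00) ∩ circle(D,5.00): a=7.5399, h=4.9143
  candidates: C₊=(8.5710,4.3703) cross=41.584; C₋=(11.6798,-4.9536) cross=-41.584
  branch + wants cross > 0 → take C=(8.5710,4.3703) (cross=41.584)
ex = (C−B)/|BC| = (0.6220,0.7830); ey = (-0.7830,0.6220)
P = B + -3.06·ex + 0.77·ey = (0.4662,-4.5935)

0.47 -4.59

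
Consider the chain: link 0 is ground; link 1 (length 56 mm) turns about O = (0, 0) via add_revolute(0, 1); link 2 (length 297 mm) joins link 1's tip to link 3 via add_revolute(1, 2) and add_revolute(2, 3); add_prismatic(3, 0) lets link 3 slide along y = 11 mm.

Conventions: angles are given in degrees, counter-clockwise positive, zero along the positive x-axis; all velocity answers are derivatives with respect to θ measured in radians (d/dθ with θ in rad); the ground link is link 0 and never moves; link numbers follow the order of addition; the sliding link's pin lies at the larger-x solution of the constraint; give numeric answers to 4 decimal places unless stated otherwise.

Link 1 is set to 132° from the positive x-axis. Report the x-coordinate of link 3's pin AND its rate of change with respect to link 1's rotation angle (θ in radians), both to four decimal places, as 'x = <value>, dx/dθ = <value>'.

geometry: r = 56 mm, L = 297 mm, e = 11 mm
crank pin P = (r cos θ, r sin θ) = (-37.471314, 41.616110)
h = r sin θ − e = 41.616110 − 11 = 30.616110
x = r cos θ + √(L² − h²) = -37.471314 + 295.417761 = 257.946448
dx/dθ = −r sin θ − h·r cos θ/√(L² − h²) (θ in radians; h = 30.616110) = -37.732708

x = 257.9464, dx/dθ = -37.7327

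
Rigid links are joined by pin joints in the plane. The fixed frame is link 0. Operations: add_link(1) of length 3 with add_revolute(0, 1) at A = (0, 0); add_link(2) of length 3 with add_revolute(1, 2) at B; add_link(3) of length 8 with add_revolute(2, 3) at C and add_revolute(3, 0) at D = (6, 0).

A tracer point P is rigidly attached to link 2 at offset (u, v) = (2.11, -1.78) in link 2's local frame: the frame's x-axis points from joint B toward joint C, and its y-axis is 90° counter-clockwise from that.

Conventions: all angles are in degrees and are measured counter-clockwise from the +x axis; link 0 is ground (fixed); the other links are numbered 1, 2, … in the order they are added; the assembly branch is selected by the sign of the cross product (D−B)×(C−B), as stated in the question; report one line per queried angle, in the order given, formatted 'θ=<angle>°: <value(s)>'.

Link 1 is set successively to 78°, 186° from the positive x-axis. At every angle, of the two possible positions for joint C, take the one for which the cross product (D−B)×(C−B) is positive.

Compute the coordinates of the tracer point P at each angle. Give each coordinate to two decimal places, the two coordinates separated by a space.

A=(0,0), D=(6.00,0)
θ=78°: B = A + 3.00·(cos78°, sin78°) = (0.6237, 2.9344)
θ=78°: |BD| = 6.1250
θ=78°: circle(B,3.00) ∩ circle(D,8.00): a=-1.4273, h=2.6387
θ=78°:   candidates: C₊=(0.6351,5.9344) cross=16.162; C₋=(-1.8933,1.3021) cross=-16.162
θ=78°:   branch + wants cross > 0 → take C=(0.6351,5.9344) (cross=16.162)
θ=78°: ex = (C−B)/|BC| = (0.0038,1.0000); ey = (-1.0000,0.0038)
θ=78°: P = B + 2.11·ex + -1.78·ey = (2.4117,5.0377)
θ=186°: B = A + 3.00·(cos186°, sin186°) = (-2.9836, -0.3136)
θ=186°: |BD| = 8.9890
θ=186°: circle(B,3.00) ∩ circle(D,8.00): a=1.4352, h=2.6344
θ=186°:   candidates: C₊=(-1.6411,2.3693) cross=23.681; C₋=(-1.4573,-2.8963) cross=-23.681
θ=186°:   branch + wants cross > 0 → take C=(-1.6411,2.3693) (cross=23.681)
θ=186°: ex = (C−B)/|BC| = (0.4475,0.8943); ey = (-0.8943,0.4475)
θ=186°: P = B + 2.11·ex + -1.78·ey = (-0.4475,0.7768)

θ=78°: 2.41 5.04
θ=186°: -0.45 0.78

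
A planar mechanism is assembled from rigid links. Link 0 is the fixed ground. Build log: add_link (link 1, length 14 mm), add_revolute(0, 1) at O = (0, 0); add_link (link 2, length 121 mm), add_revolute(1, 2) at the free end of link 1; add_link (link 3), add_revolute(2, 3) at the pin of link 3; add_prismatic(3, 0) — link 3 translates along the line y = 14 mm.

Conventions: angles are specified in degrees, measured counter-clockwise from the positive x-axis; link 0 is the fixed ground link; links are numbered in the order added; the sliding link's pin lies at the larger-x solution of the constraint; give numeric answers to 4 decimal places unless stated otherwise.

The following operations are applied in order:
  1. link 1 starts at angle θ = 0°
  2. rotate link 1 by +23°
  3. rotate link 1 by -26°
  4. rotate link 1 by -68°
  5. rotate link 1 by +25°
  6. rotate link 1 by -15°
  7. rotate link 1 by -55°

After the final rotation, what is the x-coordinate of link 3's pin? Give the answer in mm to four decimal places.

geometry: r = 14 mm, L = 121 mm, e = 14 mm; θ starts at 0°
rotate link 1 by +23°: θ ← 0° +23° = 23°
rotate link 1 by -26°: θ ← 23° -26° = -3°
rotate link 1 by -68°: θ ← -3° -68° = -71°
rotate link 1 by +25°: θ ← -71° +25° = -46°
rotate link 1 by -15°: θ ← -46° -15° = -61°
rotate link 1 by -55°: θ ← -61° -55° = -116°
crank pin P = (r cos θ, r sin θ) = (-6.137196, -12.583117)
h = r sin θ − e = -12.583117 − 14 = -26.583117
x = r cos θ + √(L² − h²) = -6.137196 + 118.043797 = 111.906601

111.9066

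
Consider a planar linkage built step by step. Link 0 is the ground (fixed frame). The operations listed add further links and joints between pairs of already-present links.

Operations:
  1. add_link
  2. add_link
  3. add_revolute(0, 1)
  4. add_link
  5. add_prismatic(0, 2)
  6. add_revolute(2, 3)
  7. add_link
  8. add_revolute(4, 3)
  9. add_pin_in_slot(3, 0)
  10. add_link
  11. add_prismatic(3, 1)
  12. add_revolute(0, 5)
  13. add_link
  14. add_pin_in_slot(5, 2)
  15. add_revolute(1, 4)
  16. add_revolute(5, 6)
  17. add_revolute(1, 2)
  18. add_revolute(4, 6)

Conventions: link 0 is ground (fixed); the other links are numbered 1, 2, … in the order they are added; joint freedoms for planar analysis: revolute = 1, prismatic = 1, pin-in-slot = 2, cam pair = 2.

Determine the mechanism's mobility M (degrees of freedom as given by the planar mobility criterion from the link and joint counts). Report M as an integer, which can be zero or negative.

link 0 = ground. State L|J1|J2 = 1|0|0
+link1  2|0|0
+link2  3|0|0
R(0,1) f=1→J1  3|1|0
+link3  4|1|0
P(0,2) f=1→J1  4|2|0
R(2,3) f=1→J1  4|3|0
+link4  5|3|0
R(4,3) f=1→J1  5|4|0
PS(3,0) f=2→J2  5|4|1
+link5  6|4|1
P(3,1) f=1→J1  6|5|1
R(0,5) f=1→J1  6|6|1
+link6  7|6|1
PS(5,2) f=2→J2  7|6|2
R(1,4) f=1→J1  7|7|2
R(5,6) f=1→J1  7|8|2
R(1,2) f=1→J1  7|9|2
R(4,6) f=1→J1  7|10|2
M = 3(7−1)−2·10−2 = 18−20−2 = -4

M = -4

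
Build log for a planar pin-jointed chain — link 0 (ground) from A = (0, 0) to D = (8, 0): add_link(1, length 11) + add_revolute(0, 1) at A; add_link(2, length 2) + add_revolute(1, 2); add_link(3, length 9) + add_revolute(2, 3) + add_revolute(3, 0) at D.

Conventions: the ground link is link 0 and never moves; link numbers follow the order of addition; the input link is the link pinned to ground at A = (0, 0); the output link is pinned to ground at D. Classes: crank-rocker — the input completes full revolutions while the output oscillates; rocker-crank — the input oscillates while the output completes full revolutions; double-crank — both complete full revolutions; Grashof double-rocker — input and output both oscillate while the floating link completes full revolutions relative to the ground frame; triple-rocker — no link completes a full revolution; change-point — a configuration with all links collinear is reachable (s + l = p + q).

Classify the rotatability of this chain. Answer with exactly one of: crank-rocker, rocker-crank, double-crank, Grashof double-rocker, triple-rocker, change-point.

lengths: ground=8, input=11, coupler=2, output=9
sorted: s=2 (shortest), l=11 (longest), p+q=17
s + l = 13 vs p + q = 17
s + l < p + q (Grashof) with shortest = coupler link → Grashof double-rocker

Grashof double-rocker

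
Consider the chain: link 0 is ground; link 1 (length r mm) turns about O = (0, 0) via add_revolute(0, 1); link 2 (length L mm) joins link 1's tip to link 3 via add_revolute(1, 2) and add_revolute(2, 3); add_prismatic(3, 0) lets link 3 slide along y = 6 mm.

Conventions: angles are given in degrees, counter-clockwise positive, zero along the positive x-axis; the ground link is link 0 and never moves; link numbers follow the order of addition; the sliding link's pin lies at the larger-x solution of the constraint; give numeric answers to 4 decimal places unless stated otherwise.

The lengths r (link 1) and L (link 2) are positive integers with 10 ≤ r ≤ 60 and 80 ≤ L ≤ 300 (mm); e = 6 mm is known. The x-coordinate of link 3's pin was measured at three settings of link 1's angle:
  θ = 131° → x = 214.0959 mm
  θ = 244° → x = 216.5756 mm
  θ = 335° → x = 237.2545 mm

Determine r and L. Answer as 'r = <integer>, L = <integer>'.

constraint per measurement: (x − r cos θ)² + (r sin θ − e)² = L²
subtracting the θ₁ and θ₂ equations cancels the r² and L² terms:
r = (x₁² − x₂²) / (2[(x₁cos θ₁ + e sin θ₁) − (x₂cos θ₂ + e sin θ₂)]) = 14.9999 → r = 15
L² = (x₁ − r cos θ₁)² + (r sin θ₁ − e)² = 50175.9931 → L = 224.0000 → L = 224
check at θ₃=335°: x = 237.2545 (printed 237.2545) ✓

r = 15, L = 224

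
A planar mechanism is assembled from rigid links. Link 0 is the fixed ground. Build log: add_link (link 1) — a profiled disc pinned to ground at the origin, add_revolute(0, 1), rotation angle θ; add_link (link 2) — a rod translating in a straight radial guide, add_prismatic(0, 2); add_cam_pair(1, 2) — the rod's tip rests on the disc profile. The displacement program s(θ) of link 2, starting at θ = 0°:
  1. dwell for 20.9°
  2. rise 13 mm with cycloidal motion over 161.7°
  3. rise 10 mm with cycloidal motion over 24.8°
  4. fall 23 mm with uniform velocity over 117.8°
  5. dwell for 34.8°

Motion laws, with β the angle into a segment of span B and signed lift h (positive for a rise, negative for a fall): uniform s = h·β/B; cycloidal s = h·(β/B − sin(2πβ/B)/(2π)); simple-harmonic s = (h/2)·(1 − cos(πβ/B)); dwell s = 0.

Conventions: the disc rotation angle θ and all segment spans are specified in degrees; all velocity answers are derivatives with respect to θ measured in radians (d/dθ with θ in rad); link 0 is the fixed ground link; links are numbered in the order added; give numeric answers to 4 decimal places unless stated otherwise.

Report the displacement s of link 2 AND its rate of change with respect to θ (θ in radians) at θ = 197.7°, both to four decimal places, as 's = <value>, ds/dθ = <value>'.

seg 1 [0°–20.9°] dwell: s stays 0.0000
seg 2 [20.9°–182.6°] cycloidal, h=13: full span → s += 13 → s = 13.0000
seg 3 [182.6°–207.4°] cycloidal, h=10: θ=197.7° here. β=15.1, B=24.8. 10·(0.6089 − sin(2π·0.6089)/(2π)) = 7.0945 → s = 20.0945
velocity in seg [182.6°–207.4°] (cycloidal), θ in radians: β = 15.1° = 0.2635 rad, B = 24.8° = 0.4328 rad; ds/dθ = (h/B)(1 − cos(2πβ/B)) = (10/0.4328)(1 − cos(2π·0.6089)) = 41.008430 mm/rad

s = 20.0945, ds/dθ = 41.0084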